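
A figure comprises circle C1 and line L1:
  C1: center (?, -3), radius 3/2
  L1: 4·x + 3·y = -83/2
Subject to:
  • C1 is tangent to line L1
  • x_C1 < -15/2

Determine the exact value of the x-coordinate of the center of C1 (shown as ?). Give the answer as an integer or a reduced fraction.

1. [C1‖L1]  x_C1² + (65/4)x_C1 + 125/2 = 0  ⇒  x_C1 = -10 or -25/4
2. given x_C1 < -15/2: keep -10

-10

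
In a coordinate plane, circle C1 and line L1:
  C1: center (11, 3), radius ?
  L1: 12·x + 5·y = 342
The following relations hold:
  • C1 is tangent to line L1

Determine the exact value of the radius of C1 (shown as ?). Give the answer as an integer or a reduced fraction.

1. [C1‖L1]  r_C1² − 225 = 0  ⇒  r_C1 = 15 (r>0 drops 1)

15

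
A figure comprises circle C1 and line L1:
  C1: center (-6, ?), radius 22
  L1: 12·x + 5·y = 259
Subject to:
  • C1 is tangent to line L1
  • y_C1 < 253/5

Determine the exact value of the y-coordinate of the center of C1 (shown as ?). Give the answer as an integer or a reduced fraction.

9

1. [C1‖L1]  y_C1² − (662/5)y_C1 + 5553/5 = 0  ⇒  y_C1 = 9 or 617/5
2. given y_C1 < 253/5: keep 9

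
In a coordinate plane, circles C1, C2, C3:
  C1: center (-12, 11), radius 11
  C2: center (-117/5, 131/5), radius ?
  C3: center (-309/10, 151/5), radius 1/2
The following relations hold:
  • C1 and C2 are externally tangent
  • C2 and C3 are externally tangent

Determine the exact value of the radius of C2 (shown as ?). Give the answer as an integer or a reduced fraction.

1. [ext C1·C2]  r_C2² + 22r_C2 − 240 = 0  ⇒  r_C2 = 8 (r>0 drops 1)
2. [ext C2·C3]  r_C2² + 1r_C2 − 72 = 0  ⇒  r_C2 = 8 (r>0 drops 1)

8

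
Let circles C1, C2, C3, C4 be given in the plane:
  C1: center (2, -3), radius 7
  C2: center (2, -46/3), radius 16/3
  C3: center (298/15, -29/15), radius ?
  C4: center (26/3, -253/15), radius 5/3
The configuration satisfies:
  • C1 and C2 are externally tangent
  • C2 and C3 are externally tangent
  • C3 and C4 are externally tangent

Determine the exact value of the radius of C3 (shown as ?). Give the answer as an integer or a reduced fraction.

1. [ext C2·C3]  r_C3² + (32/3)r_C3 − 1411/3 = 0  ⇒  r_C3 = 17 (r>0 drops 1)
2. [ext C3·C4]  r_C3² + (10/3)r_C3 − 1037/3 = 0  ⇒  r_C3 = 17 (r>0 drops 1)

17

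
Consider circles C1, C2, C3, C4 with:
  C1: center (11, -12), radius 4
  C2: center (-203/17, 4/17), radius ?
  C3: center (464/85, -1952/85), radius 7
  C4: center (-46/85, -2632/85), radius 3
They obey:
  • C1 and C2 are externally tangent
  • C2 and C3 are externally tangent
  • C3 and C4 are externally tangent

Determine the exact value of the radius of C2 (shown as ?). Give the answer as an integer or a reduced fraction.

1. [ext C1·C2]  r_C2² + 8r_C2 − 660 = 0  ⇒  r_C2 = 22 (r>0 drops 1)
2. [ext C2·C3]  r_C2² + 14r_C2 − 792 = 0  ⇒  r_C2 = 22 (r>0 drops 1)

22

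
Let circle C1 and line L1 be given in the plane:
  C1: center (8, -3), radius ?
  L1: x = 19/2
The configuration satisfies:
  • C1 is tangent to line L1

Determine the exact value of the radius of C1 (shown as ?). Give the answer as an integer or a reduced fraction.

1. [C1‖L1]  r_C1² − 9/4 = 0  ⇒  r_C1 = 3/2 (r>0 drops 1)

3/2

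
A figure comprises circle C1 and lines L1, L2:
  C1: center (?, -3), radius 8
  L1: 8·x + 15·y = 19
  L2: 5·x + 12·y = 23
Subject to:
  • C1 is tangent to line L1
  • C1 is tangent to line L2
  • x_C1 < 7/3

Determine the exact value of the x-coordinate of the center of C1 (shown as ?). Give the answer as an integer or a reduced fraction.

-9

1. [C1‖L1]  x_C1² − 16x_C1 − 225 = 0  ⇒  x_C1 = -9 or 25
2. [C1‖L2]  x_C1² − (118/5)x_C1 − 1467/5 = 0  ⇒  x_C1 = -9 or 163/5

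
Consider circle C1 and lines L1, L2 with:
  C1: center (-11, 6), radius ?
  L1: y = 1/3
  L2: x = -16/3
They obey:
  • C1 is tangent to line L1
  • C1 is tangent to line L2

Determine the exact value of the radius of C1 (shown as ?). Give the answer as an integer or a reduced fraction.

17/3

1. [C1‖L1]  r_C1² − 289/9 = 0  ⇒  r_C1 = 17/3 (r>0 drops 1)
2. [C1‖L2]  r_C1² − 289/9 = 0  ⇒  r_C1 = 17/3 (r>0 drops 1)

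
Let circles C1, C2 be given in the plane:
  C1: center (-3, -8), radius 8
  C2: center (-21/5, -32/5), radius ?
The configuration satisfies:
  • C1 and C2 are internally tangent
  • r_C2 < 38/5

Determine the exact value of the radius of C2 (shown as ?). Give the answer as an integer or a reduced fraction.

1. [int C1,C2]  r_C2² − 16r_C2 + 60 = 0  ⇒  r_C2 = 6 or 10
2. given r_C2 < 38/5: keep 6

6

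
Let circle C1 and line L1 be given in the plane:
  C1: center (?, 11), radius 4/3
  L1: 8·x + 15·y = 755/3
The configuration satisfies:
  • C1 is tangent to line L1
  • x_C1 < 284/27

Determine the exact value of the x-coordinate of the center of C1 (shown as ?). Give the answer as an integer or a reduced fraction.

1. [C1‖L1]  x_C1² − (65/3)x_C1 + 328/3 = 0  ⇒  x_C1 = 8 or 41/3
2. given x_C1 < 284/27: keep 8

8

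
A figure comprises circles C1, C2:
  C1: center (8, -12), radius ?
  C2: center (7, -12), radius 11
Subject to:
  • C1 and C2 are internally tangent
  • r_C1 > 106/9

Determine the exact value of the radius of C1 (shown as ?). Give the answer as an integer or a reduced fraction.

1. [int C1,C2]  r_C1² − 22r_C1 + 120 = 0  ⇒  r_C1 = 10 or 12
2. given r_C1 > 106/9: keep 12

12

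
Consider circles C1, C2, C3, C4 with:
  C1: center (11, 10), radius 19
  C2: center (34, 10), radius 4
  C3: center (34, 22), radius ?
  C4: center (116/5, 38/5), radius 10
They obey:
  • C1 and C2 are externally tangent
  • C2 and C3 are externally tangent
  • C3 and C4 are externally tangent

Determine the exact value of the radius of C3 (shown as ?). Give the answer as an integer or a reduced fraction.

1. [ext C2·C3]  r_C3² + 8r_C3 − 128 = 0  ⇒  r_C3 = 8 (r>0 drops 1)
2. [ext C3·C4]  r_C3² + 20r_C3 − 224 = 0  ⇒  r_C3 = 8 (r>0 drops 1)

8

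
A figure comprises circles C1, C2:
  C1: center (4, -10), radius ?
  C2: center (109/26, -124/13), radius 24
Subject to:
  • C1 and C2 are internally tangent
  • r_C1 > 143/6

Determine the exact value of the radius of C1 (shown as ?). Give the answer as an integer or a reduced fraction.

49/2

1. [int C1,C2]  r_C1² − 48r_C1 + 2303/4 = 0  ⇒  r_C1 = 47/2 or 49/2
2. given r_C1 > 143/6: keep 49/2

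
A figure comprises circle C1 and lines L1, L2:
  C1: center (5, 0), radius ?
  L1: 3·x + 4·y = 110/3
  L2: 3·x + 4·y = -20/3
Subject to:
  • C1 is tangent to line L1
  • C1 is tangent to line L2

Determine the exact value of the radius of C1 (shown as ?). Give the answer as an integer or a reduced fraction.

1. [C1‖L1]  r_C1² − 169/9 = 0  ⇒  r_C1 = 13/3 (r>0 drops 1)
2. [C1‖L2]  r_C1² − 169/9 = 0  ⇒  r_C1 = 13/3 (r>0 drops 1)

13/3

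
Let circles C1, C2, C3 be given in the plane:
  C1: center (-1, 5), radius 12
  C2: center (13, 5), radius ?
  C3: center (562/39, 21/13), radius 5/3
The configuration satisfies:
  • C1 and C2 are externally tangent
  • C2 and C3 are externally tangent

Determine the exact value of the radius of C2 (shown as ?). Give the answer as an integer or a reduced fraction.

2

1. [ext C1·C2]  r_C2² + 24r_C2 − 52 = 0  ⇒  r_C2 = 2 (r>0 drops 1)
2. [ext C2·C3]  r_C2² + (10/3)r_C2 − 32/3 = 0  ⇒  r_C2 = 2 (r>0 drops 1)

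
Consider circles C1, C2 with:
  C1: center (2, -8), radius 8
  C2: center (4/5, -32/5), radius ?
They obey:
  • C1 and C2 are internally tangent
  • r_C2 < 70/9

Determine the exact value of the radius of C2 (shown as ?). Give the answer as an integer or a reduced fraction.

6

1. [int C1,C2]  r_C2² − 16r_C2 + 60 = 0  ⇒  r_C2 = 6 or 10
2. given r_C2 < 70/9: keep 6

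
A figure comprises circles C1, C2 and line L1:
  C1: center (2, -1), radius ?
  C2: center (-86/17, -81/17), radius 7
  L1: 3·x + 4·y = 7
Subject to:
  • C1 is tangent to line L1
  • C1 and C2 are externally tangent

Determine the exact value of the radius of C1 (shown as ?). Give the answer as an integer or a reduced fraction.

1. [C1‖L1]  r_C1² − 1 = 0  ⇒  r_C1 = 1 (r>0 drops 1)
2. [ext C1·C2]  r_C1² + 14r_C1 − 15 = 0  ⇒  r_C1 = 1 (r>0 drops 1)

1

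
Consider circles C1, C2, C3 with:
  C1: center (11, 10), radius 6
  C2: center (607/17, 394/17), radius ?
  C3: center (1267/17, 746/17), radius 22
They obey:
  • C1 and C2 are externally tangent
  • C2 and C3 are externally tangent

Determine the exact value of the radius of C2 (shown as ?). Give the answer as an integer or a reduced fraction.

1. [ext C1·C2]  r_C2² + 12r_C2 − 748 = 0  ⇒  r_C2 = 22 (r>0 drops 1)
2. [ext C2·C3]  r_C2² + 44r_C2 − 1452 = 0  ⇒  r_C2 = 22 (r>0 drops 1)

22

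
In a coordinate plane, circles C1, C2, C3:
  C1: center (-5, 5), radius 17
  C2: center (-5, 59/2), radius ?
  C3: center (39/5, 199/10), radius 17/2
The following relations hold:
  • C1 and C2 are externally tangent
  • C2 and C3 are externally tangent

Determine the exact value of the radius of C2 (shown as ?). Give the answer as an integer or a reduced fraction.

15/2

1. [ext C1·C2]  r_C2² + 34r_C2 − 1245/4 = 0  ⇒  r_C2 = 15/2 (r>0 drops 1)
2. [ext C2·C3]  r_C2² + 17r_C2 − 735/4 = 0  ⇒  r_C2 = 15/2 (r>0 drops 1)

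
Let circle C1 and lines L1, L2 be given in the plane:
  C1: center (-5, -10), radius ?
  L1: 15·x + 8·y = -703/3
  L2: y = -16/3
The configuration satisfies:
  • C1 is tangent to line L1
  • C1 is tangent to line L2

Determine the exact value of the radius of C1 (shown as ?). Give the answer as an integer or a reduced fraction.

1. [C1‖L1]  r_C1² − 196/9 = 0  ⇒  r_C1 = 14/3 (r>0 drops 1)
2. [C1‖L2]  r_C1² − 196/9 = 0  ⇒  r_C1 = 14/3 (r>0 drops 1)

14/3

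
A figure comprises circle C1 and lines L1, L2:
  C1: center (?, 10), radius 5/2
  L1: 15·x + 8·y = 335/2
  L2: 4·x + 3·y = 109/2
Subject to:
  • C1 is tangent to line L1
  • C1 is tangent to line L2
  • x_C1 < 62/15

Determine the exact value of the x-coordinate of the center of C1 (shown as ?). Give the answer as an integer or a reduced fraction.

1. [C1‖L1]  x_C1² − (35/3)x_C1 + 26 = 0  ⇒  x_C1 = 3 or 26/3
2. [C1‖L2]  x_C1² − (49/4)x_C1 + 111/4 = 0  ⇒  x_C1 = 3 or 37/4

3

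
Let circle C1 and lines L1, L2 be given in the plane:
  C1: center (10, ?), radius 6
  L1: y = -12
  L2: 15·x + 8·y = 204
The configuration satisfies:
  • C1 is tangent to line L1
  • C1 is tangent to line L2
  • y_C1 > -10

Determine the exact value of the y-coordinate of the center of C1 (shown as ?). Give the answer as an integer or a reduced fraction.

1. [C1‖L1]  y_C1² + 24y_C1 + 108 = 0  ⇒  y_C1 = -18 or -6
2. [C1‖L2]  y_C1² − (27/2)y_C1 − 117 = 0  ⇒  y_C1 = -6 or 39/2

-6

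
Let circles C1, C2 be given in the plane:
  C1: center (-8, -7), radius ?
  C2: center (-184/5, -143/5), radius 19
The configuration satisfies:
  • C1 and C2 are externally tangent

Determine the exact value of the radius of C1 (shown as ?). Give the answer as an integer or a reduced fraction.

17

1. [ext C1·C2]  r_C1² + 38r_C1 − 935 = 0  ⇒  r_C1 = 17 (r>0 drops 1)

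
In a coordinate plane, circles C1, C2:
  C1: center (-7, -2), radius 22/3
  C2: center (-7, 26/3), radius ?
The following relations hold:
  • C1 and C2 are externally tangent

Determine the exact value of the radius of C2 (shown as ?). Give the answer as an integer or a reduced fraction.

1. [ext C1·C2]  r_C2² + (44/3)r_C2 − 60 = 0  ⇒  r_C2 = 10/3 (r>0 drops 1)

10/3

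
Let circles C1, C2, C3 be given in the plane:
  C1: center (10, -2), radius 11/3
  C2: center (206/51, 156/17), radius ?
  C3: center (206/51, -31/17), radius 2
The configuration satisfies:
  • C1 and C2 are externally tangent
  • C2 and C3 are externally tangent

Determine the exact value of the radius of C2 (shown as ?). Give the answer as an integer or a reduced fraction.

1. [ext C1·C2]  r_C2² + (22/3)r_C2 − 147 = 0  ⇒  r_C2 = 9 (r>0 drops 1)
2. [ext C2·C3]  r_C2² + 4r_C2 − 117 = 0  ⇒  r_C2 = 9 (r>0 drops 1)

9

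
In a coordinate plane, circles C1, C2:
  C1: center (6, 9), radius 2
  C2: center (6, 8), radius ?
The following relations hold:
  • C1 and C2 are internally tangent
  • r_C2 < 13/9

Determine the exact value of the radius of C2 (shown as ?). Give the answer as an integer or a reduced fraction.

1. [int C1,C2]  r_C2² − 4r_C2 + 3 = 0  ⇒  r_C2 = 1 or 3
2. given r_C2 < 13/9: keep 1

1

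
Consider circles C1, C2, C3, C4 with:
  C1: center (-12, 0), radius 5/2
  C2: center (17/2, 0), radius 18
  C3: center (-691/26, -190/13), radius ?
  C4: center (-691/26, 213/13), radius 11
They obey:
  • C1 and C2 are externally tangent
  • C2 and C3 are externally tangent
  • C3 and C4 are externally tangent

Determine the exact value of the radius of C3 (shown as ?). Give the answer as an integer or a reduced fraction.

20

1. [ext C2·C3]  r_C3² + 36r_C3 − 1120 = 0  ⇒  r_C3 = 20 (r>0 drops 1)
2. [ext C3·C4]  r_C3² + 22r_C3 − 840 = 0  ⇒  r_C3 = 20 (r>0 drops 1)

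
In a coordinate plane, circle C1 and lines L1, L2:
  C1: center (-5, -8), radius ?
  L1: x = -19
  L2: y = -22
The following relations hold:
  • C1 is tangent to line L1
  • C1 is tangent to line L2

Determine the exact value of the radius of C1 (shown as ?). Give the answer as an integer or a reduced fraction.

1. [C1‖L1]  r_C1² − 196 = 0  ⇒  r_C1 = 14 (r>0 drops 1)
2. [C1‖L2]  r_C1² − 196 = 0  ⇒  r_C1 = 14 (r>0 drops 1)

14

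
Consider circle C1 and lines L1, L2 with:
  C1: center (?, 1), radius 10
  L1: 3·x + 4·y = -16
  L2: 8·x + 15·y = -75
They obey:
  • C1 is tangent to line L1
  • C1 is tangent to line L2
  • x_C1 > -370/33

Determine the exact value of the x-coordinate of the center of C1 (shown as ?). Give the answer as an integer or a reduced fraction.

1. [C1‖L1]  x_C1² + (40/3)x_C1 − 700/3 = 0  ⇒  x_C1 = -70/3 or 10
2. [C1‖L2]  x_C1² + (45/2)x_C1 − 325 = 0  ⇒  x_C1 = -65/2 or 10

10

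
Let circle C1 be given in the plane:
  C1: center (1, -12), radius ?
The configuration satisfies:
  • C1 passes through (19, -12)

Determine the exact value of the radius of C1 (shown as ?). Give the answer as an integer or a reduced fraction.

1. [C1∋P]  r_C1² − 324 = 0  ⇒  r_C1 = 18 (r>0 drops 1)

18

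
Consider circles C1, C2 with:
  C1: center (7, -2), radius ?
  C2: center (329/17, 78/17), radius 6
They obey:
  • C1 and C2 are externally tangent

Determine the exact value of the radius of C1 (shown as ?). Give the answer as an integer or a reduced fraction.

8

1. [ext C1·C2]  r_C1² + 12r_C1 − 160 = 0  ⇒  r_C1 = 8 (r>0 drops 1)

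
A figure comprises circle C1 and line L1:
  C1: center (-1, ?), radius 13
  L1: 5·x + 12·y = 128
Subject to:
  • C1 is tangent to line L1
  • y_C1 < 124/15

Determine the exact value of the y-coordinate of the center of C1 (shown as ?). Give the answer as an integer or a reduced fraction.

-3

1. [C1‖L1]  y_C1² − (133/6)y_C1 − 151/2 = 0  ⇒  y_C1 = -3 or 151/6
2. given y_C1 < 124/15: keep -3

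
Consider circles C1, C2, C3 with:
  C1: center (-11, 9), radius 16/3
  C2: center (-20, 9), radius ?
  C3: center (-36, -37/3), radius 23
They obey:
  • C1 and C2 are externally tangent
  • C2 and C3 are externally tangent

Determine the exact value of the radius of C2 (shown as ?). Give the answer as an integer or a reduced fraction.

11/3

1. [ext C1·C2]  r_C2² + (32/3)r_C2 − 473/9 = 0  ⇒  r_C2 = 11/3 (r>0 drops 1)
2. [ext C2·C3]  r_C2² + 46r_C2 − 1639/9 = 0  ⇒  r_C2 = 11/3 (r>0 drops 1)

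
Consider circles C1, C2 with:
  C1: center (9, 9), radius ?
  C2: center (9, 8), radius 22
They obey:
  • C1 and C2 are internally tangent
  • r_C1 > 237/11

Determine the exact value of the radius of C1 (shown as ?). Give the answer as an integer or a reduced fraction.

1. [int C1,C2]  r_C1² − 44r_C1 + 483 = 0  ⇒  r_C1 = 21 or 23
2. given r_C1 > 237/11: keep 23

23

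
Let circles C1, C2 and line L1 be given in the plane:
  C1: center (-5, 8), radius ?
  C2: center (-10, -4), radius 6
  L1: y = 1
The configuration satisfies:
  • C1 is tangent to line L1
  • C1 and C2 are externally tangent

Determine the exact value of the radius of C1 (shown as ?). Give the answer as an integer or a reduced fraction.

1. [C1‖L1]  r_C1² − 49 = 0  ⇒  r_C1 = 7 (r>0 drops 1)
2. [ext C1·C2]  r_C1² + 12r_C1 − 133 = 0  ⇒  r_C1 = 7 (r>0 drops 1)

7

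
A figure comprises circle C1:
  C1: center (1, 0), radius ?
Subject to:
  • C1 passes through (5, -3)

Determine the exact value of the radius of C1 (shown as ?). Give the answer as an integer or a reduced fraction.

5

1. [C1∋P]  r_C1² − 25 = 0  ⇒  r_C1 = 5 (r>0 drops 1)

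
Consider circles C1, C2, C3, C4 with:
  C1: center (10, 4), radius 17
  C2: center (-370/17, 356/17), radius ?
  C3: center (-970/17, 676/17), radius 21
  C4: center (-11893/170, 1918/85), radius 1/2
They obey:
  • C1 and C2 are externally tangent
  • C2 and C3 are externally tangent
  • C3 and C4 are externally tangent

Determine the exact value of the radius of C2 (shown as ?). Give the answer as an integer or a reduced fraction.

19

1. [ext C1·C2]  r_C2² + 34r_C2 − 1007 = 0  ⇒  r_C2 = 19 (r>0 drops 1)
2. [ext C2·C3]  r_C2² + 42r_C2 − 1159 = 0  ⇒  r_C2 = 19 (r>0 drops 1)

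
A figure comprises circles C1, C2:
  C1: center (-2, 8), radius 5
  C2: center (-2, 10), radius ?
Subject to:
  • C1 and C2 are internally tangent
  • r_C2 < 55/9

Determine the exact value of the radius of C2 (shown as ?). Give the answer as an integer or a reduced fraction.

1. [int C1,C2]  r_C2² − 10r_C2 + 21 = 0  ⇒  r_C2 = 3 or 7
2. given r_C2 < 55/9: keep 3

3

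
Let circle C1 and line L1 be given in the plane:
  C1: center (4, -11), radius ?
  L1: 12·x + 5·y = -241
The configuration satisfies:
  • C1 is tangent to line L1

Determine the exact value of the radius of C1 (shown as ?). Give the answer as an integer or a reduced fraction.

1. [C1‖L1]  r_C1² − 324 = 0  ⇒  r_C1 = 18 (r>0 drops 1)

18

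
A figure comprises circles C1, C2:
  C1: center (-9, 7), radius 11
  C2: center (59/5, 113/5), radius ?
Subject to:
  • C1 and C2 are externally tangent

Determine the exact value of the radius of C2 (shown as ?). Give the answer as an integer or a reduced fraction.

15

1. [ext C1·C2]  r_C2² + 22r_C2 − 555 = 0  ⇒  r_C2 = 15 (r>0 drops 1)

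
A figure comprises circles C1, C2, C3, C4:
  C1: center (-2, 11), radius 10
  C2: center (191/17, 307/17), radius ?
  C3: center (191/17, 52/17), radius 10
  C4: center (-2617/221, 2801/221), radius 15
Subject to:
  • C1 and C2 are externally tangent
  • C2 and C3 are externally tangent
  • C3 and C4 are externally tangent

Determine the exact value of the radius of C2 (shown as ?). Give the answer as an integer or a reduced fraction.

5

1. [ext C1·C2]  r_C2² + 20r_C2 − 125 = 0  ⇒  r_C2 = 5 (r>0 drops 1)
2. [ext C2·C3]  r_C2² + 20r_C2 − 125 = 0  ⇒  r_C2 = 5 (r>0 drops 1)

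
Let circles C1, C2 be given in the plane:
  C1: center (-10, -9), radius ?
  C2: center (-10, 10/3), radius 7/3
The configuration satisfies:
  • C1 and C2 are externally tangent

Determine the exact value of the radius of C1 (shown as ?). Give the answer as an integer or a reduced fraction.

10

1. [ext C1·C2]  r_C1² + (14/3)r_C1 − 440/3 = 0  ⇒  r_C1 = 10 (r>0 drops 1)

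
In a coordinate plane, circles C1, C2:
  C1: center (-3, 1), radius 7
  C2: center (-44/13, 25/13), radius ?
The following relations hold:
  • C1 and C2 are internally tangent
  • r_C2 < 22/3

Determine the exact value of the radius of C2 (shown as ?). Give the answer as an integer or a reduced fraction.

6

1. [int C1,C2]  r_C2² − 14r_C2 + 48 = 0  ⇒  r_C2 = 6 or 8
2. given r_C2 < 22/3: keep 6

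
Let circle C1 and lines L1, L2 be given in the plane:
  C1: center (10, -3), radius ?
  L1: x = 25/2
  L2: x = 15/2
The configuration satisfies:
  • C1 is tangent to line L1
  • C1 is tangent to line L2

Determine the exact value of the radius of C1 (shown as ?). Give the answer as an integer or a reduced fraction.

1. [C1‖L1]  r_C1² − 25/4 = 0  ⇒  r_C1 = 5/2 (r>0 drops 1)
2. [C1‖L2]  r_C1² − 25/4 = 0  ⇒  r_C1 = 5/2 (r>0 drops 1)

5/2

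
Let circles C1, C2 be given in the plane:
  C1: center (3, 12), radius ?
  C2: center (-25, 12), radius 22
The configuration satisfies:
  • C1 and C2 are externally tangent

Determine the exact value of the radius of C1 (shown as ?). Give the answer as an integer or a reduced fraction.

1. [ext C1·C2]  r_C1² + 44r_C1 − 300 = 0  ⇒  r_C1 = 6 (r>0 drops 1)

6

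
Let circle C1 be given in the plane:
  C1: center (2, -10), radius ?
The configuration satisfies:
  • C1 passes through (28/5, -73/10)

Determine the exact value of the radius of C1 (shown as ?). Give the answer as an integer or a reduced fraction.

1. [C1∋P]  r_C1² − 81/4 = 0  ⇒  r_C1 = 9/2 (r>0 drops 1)

9/2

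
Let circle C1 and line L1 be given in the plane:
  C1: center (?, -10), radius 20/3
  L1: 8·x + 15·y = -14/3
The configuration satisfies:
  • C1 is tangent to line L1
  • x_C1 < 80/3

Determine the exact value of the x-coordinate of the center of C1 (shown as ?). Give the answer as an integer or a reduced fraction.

4

1. [C1‖L1]  x_C1² − (109/3)x_C1 + 388/3 = 0  ⇒  x_C1 = 4 or 97/3
2. given x_C1 < 80/3: keep 4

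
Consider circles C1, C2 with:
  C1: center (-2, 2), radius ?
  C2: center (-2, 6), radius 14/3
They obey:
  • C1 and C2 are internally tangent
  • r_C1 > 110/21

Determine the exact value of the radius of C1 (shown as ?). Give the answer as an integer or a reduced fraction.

1. [int C1,C2]  r_C1² − (28/3)r_C1 + 52/9 = 0  ⇒  r_C1 = 2/3 or 26/3
2. given r_C1 > 110/21: keep 26/3

26/3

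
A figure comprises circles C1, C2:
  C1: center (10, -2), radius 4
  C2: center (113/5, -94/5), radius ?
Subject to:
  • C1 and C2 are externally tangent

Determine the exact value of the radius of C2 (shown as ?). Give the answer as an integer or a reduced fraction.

17

1. [ext C1·C2]  r_C2² + 8r_C2 − 425 = 0  ⇒  r_C2 = 17 (r>0 drops 1)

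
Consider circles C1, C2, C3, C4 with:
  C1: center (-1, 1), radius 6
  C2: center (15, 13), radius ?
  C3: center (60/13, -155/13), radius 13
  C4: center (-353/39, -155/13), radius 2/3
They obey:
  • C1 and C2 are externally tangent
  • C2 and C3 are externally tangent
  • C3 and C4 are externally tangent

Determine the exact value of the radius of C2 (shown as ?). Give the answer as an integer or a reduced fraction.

14

1. [ext C1·C2]  r_C2² + 12r_C2 − 364 = 0  ⇒  r_C2 = 14 (r>0 drops 1)
2. [ext C2·C3]  r_C2² + 26r_C2 − 560 = 0  ⇒  r_C2 = 14 (r>0 drops 1)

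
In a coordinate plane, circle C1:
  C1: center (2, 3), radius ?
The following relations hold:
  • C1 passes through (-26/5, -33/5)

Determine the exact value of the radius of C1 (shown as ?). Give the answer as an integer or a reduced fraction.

12

1. [C1∋P]  r_C1² − 144 = 0  ⇒  r_C1 = 12 (r>0 drops 1)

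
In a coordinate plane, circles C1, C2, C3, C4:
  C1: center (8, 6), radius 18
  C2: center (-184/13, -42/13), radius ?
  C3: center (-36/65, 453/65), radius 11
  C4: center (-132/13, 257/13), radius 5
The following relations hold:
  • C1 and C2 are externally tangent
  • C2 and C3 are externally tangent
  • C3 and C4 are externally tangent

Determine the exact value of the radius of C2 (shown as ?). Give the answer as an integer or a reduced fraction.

6

1. [ext C1·C2]  r_C2² + 36r_C2 − 252 = 0  ⇒  r_C2 = 6 (r>0 drops 1)
2. [ext C2·C3]  r_C2² + 22r_C2 − 168 = 0  ⇒  r_C2 = 6 (r>0 drops 1)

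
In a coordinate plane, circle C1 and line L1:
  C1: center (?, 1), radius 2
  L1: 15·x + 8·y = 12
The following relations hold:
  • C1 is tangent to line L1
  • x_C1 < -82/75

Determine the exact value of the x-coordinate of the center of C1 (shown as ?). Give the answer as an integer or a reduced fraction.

-2

1. [C1‖L1]  x_C1² − (8/15)x_C1 − 76/15 = 0  ⇒  x_C1 = -2 or 38/15
2. given x_C1 < -82/75: keep -2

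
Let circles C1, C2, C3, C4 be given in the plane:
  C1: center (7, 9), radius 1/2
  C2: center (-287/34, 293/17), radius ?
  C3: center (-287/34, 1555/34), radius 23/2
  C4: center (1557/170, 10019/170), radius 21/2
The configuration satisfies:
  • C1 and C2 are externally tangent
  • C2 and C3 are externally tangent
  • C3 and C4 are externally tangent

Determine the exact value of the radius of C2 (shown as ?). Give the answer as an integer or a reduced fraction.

17

1. [ext C1·C2]  r_C2² + 1r_C2 − 306 = 0  ⇒  r_C2 = 17 (r>0 drops 1)
2. [ext C2·C3]  r_C2² + 23r_C2 − 680 = 0  ⇒  r_C2 = 17 (r>0 drops 1)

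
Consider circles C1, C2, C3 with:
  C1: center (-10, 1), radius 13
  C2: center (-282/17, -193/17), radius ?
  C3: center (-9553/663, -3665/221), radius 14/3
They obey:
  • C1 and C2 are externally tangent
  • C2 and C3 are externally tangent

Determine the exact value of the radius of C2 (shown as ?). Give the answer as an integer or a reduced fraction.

1. [ext C1·C2]  r_C2² + 26r_C2 − 27 = 0  ⇒  r_C2 = 1 (r>0 drops 1)
2. [ext C2·C3]  r_C2² + (28/3)r_C2 − 31/3 = 0  ⇒  r_C2 = 1 (r>0 drops 1)

1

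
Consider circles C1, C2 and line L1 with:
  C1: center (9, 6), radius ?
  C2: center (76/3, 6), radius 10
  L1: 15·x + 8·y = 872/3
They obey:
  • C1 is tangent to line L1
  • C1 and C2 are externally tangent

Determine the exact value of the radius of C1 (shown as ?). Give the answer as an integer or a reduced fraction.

1. [C1‖L1]  r_C1² − 361/9 = 0  ⇒  r_C1 = 19/3 (r>0 drops 1)
2. [ext C1·C2]  r_C1² + 20r_C1 − 1501/9 = 0  ⇒  r_C1 = 19/3 (r>0 drops 1)

19/3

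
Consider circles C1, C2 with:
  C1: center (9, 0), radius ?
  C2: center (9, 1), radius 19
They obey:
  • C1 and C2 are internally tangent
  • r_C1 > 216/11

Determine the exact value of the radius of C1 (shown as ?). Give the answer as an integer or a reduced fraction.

20

1. [int C1,C2]  r_C1² − 38r_C1 + 360 = 0  ⇒  r_C1 = 18 or 20
2. given r_C1 > 216/11: keep 20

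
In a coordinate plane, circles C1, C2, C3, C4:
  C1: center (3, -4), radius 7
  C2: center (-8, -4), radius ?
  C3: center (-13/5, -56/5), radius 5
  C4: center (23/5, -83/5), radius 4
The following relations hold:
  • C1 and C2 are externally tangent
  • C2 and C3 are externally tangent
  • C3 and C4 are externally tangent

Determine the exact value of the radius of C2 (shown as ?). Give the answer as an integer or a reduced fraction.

1. [ext C1·C2]  r_C2² + 14r_C2 − 72 = 0  ⇒  r_C2 = 4 (r>0 drops 1)
2. [ext C2·C3]  r_C2² + 10r_C2 − 56 = 0  ⇒  r_C2 = 4 (r>0 drops 1)

4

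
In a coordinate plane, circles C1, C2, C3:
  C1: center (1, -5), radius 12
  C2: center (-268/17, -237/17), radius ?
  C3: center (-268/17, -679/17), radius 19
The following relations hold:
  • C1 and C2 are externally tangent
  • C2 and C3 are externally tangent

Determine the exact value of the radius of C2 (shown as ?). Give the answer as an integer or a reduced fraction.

1. [ext C1·C2]  r_C2² + 24r_C2 − 217 = 0  ⇒  r_C2 = 7 (r>0 drops 1)
2. [ext C2·C3]  r_C2² + 38r_C2 − 315 = 0  ⇒  r_C2 = 7 (r>0 drops 1)

7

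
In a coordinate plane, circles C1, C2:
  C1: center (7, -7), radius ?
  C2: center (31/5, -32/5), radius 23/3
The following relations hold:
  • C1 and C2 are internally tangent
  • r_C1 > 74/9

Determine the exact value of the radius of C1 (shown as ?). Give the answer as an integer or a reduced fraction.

26/3

1. [int C1,C2]  r_C1² − (46/3)r_C1 + 520/9 = 0  ⇒  r_C1 = 20/3 or 26/3
2. given r_C1 > 74/9: keep 26/3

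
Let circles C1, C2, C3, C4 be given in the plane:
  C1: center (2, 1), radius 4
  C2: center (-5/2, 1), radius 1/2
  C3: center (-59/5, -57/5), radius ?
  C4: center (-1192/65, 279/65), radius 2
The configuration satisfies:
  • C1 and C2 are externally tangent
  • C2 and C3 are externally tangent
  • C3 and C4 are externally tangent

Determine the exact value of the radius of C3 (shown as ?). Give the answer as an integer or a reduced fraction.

1. [ext C2·C3]  r_C3² + 1r_C3 − 240 = 0  ⇒  r_C3 = 15 (r>0 drops 1)
2. [ext C3·C4]  r_C3² + 4r_C3 − 285 = 0  ⇒  r_C3 = 15 (r>0 drops 1)

15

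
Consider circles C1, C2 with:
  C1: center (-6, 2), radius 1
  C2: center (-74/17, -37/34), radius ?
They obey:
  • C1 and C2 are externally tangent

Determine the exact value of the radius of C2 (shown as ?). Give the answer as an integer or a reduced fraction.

1. [ext C1·C2]  r_C2² + 2r_C2 − 45/4 = 0  ⇒  r_C2 = 5/2 (r>0 drops 1)

5/2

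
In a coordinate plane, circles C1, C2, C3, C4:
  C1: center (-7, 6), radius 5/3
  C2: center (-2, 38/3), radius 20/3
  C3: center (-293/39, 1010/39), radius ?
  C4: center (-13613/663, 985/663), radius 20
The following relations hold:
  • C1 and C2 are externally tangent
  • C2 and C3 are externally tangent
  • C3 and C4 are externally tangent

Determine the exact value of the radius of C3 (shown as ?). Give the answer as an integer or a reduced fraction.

1. [ext C2·C3]  r_C3² + (40/3)r_C3 − 161 = 0  ⇒  r_C3 = 23/3 (r>0 drops 1)
2. [ext C3·C4]  r_C3² + 40r_C3 − 3289/9 = 0  ⇒  r_C3 = 23/3 (r>0 drops 1)

23/3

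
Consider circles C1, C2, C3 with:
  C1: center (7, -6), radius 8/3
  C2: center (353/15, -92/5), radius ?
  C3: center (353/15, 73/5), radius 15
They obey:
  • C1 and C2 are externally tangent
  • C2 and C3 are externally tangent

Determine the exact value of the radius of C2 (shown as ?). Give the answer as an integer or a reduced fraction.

1. [ext C1·C2]  r_C2² + (16/3)r_C2 − 420 = 0  ⇒  r_C2 = 18 (r>0 drops 1)
2. [ext C2·C3]  r_C2² + 30r_C2 − 864 = 0  ⇒  r_C2 = 18 (r>0 drops 1)

18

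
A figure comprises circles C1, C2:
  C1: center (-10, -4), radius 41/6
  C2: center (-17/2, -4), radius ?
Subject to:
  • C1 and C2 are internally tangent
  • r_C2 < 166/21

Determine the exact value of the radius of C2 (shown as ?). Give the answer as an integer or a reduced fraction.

16/3

1. [int C1,C2]  r_C2² − (41/3)r_C2 + 400/9 = 0  ⇒  r_C2 = 16/3 or 25/3
2. given r_C2 < 166/21: keep 16/3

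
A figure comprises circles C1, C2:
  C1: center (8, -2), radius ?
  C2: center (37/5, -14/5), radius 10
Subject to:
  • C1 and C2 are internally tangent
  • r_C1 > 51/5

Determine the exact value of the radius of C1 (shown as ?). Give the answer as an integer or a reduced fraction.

1. [int C1,C2]  r_C1² − 20r_C1 + 99 = 0  ⇒  r_C1 = 9 or 11
2. given r_C1 > 51/5: keep 11

11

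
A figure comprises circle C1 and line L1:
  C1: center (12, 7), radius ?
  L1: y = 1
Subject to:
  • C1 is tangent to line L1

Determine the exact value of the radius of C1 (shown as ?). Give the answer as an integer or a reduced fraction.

1. [C1‖L1]  r_C1² − 36 = 0  ⇒  r_C1 = 6 (r>0 drops 1)

6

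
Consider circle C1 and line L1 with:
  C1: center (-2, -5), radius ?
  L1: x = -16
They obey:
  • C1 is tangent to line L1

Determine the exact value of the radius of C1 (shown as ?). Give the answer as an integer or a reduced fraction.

1. [C1‖L1]  r_C1² − 196 = 0  ⇒  r_C1 = 14 (r>0 drops 1)

14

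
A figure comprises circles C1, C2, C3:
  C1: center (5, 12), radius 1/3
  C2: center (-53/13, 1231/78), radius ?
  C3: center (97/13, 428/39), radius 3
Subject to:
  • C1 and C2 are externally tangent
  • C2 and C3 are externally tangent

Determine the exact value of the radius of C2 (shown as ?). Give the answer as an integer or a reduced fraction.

19/2

1. [ext C1·C2]  r_C2² + (2/3)r_C2 − 1159/12 = 0  ⇒  r_C2 = 19/2 (r>0 drops 1)
2. [ext C2·C3]  r_C2² + 6r_C2 − 589/4 = 0  ⇒  r_C2 = 19/2 (r>0 drops 1)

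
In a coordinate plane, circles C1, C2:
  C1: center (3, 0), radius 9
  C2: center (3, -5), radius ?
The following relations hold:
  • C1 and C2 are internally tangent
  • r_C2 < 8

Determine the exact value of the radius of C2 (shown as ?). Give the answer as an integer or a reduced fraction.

4

1. [int C1,C2]  r_C2² − 18r_C2 + 56 = 0  ⇒  r_C2 = 4 or 14
2. given r_C2 < 8: keep 4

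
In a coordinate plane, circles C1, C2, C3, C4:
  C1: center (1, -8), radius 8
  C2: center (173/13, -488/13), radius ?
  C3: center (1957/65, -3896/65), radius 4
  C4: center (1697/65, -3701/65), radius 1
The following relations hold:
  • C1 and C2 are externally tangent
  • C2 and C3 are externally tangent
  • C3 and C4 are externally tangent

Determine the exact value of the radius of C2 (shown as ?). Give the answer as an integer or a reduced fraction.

24

1. [ext C1·C2]  r_C2² + 16r_C2 − 960 = 0  ⇒  r_C2 = 24 (r>0 drops 1)
2. [ext C2·C3]  r_C2² + 8r_C2 − 768 = 0  ⇒  r_C2 = 24 (r>0 drops 1)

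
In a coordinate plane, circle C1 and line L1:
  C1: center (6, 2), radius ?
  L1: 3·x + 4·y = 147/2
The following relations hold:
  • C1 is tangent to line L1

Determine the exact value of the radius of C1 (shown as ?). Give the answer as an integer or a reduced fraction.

1. [C1‖L1]  r_C1² − 361/4 = 0  ⇒  r_C1 = 19/2 (r>0 drops 1)

19/2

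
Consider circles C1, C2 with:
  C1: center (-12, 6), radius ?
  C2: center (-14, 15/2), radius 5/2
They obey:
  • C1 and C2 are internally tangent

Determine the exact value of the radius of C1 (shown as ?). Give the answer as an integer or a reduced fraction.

5

1. [int C1,C2]  r_C1² − 5r_C1 = 0  ⇒  r_C1 = 5 (r>0 drops 1)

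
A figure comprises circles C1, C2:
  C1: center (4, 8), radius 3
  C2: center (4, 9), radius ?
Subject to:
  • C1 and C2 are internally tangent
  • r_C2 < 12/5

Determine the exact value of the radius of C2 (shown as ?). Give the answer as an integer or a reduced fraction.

2

1. [int C1,C2]  r_C2² − 6r_C2 + 8 = 0  ⇒  r_C2 = 2 or 4
2. given r_C2 < 12/5: keep 2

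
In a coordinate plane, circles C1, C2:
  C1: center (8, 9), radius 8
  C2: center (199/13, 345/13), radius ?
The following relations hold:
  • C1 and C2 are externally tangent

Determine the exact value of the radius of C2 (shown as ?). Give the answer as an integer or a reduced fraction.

1. [ext C1·C2]  r_C2² + 16r_C2 − 297 = 0  ⇒  r_C2 = 11 (r>0 drops 1)

11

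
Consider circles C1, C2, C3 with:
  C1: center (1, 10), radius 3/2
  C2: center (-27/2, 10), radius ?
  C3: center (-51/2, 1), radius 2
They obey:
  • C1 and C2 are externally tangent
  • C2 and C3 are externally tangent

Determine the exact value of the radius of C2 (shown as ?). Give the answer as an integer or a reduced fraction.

1. [ext C1·C2]  r_C2² + 3r_C2 − 208 = 0  ⇒  r_C2 = 13 (r>0 drops 1)
2. [ext C2·C3]  r_C2² + 4r_C2 − 221 = 0  ⇒  r_C2 = 13 (r>0 drops 1)

13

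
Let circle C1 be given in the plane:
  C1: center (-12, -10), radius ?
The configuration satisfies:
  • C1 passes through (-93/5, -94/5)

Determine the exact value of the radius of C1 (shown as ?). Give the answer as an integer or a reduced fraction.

1. [C1∋P]  r_C1² − 121 = 0  ⇒  r_C1 = 11 (r>0 drops 1)

11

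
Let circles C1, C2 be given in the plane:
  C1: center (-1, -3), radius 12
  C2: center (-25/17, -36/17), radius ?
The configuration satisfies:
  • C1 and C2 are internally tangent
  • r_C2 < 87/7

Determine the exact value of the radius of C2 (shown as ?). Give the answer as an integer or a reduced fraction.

11

1. [int C1,C2]  r_C2² − 24r_C2 + 143 = 0  ⇒  r_C2 = 11 or 13
2. given r_C2 < 87/7: keep 11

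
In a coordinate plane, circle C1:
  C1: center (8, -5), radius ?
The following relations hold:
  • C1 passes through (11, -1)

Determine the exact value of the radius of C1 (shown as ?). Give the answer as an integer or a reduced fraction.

5

1. [C1∋P]  r_C1² − 25 = 0  ⇒  r_C1 = 5 (r>0 drops 1)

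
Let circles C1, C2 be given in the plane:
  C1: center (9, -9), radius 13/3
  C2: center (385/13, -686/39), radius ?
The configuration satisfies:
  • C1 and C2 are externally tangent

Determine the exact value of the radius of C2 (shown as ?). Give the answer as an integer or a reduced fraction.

18

1. [ext C1·C2]  r_C2² + (26/3)r_C2 − 480 = 0  ⇒  r_C2 = 18 (r>0 drops 1)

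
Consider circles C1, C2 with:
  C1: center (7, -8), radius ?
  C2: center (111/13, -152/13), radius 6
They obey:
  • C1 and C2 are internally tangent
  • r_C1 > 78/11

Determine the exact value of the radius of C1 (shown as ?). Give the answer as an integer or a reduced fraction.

1. [int C1,C2]  r_C1² − 12r_C1 + 20 = 0  ⇒  r_C1 = 2 or 10
2. given r_C1 > 78/11: keep 10

10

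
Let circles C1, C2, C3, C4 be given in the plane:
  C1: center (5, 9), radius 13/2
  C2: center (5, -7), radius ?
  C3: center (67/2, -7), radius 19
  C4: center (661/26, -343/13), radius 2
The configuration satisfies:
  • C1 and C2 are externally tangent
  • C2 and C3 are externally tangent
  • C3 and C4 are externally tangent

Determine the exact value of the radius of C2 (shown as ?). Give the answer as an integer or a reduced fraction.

19/2

1. [ext C1·C2]  r_C2² + 13r_C2 − 855/4 = 0  ⇒  r_C2 = 19/2 (r>0 drops 1)
2. [ext C2·C3]  r_C2² + 38r_C2 − 1805/4 = 0  ⇒  r_C2 = 19/2 (r>0 drops 1)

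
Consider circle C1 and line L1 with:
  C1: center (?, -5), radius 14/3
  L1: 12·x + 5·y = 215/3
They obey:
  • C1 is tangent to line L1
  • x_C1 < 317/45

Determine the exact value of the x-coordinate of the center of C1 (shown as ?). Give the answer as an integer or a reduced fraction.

3

1. [C1‖L1]  x_C1² − (145/9)x_C1 + 118/3 = 0  ⇒  x_C1 = 3 or 118/9
2. given x_C1 < 317/45: keep 3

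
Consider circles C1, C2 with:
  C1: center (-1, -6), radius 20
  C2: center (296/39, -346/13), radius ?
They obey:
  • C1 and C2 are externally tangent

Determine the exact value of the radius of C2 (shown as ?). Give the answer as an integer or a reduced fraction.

7/3

1. [ext C1·C2]  r_C2² + 40r_C2 − 889/9 = 0  ⇒  r_C2 = 7/3 (r>0 drops 1)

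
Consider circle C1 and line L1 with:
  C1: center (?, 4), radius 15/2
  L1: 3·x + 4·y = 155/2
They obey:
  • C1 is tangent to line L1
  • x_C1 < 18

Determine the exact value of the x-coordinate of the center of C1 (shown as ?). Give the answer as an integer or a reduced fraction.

8

1. [C1‖L1]  x_C1² − 41x_C1 + 264 = 0  ⇒  x_C1 = 8 or 33
2. given x_C1 < 18: keep 8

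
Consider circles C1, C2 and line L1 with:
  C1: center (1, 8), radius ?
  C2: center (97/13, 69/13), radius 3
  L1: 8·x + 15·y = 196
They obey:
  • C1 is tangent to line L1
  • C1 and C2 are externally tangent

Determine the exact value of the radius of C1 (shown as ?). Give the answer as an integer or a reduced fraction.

1. [C1‖L1]  r_C1² − 16 = 0  ⇒  r_C1 = 4 (r>0 drops 1)
2. [ext C1·C2]  r_C1² + 6r_C1 − 40 = 0  ⇒  r_C1 = 4 (r>0 drops 1)

4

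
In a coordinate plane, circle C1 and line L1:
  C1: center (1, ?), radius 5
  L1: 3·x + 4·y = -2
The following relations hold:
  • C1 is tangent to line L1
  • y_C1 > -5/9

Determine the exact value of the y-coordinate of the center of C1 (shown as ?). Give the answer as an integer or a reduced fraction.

1. [C1‖L1]  y_C1² + (5/2)y_C1 − 75/2 = 0  ⇒  y_C1 = -15/2 or 5
2. given y_C1 > -5/9: keep 5

5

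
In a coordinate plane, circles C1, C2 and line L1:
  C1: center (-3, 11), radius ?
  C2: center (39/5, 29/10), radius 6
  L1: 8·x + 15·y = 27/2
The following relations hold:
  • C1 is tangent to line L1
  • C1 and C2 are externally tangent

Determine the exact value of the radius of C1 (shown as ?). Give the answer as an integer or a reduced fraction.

15/2

1. [C1‖L1]  r_C1² − 225/4 = 0  ⇒  r_C1 = 15/2 (r>0 drops 1)
2. [ext C1·C2]  r_C1² + 12r_C1 − 585/4 = 0  ⇒  r_C1 = 15/2 (r>0 drops 1)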